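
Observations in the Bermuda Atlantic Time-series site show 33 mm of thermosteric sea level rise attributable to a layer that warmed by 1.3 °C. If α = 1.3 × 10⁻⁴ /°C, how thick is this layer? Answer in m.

H ≈ 195 m

H = Δh/(αΔT) = 0.033 / (1.3×10⁻⁴ × 1.3) ≈ 195.3 m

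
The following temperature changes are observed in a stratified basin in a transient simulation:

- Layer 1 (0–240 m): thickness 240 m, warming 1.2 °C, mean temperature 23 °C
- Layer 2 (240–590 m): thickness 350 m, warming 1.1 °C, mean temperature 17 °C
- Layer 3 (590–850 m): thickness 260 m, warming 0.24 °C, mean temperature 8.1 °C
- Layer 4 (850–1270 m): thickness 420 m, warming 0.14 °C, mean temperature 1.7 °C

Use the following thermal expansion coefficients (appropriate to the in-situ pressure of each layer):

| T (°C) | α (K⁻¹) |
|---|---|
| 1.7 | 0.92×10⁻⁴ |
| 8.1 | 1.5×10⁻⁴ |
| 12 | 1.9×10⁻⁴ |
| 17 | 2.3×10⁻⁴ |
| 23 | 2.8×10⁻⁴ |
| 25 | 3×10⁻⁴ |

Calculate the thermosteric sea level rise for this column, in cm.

Δh = 18 cm

Layer 1 at 23 °C → α = 2.8×10⁻⁴ K⁻¹
Layer 2 at 17 °C → α = 2.3×10⁻⁴ K⁻¹
Layer 3 at 8.1 °C → α = 1.5×10⁻⁴ K⁻¹
Layer 4 at 1.7 °C → α = 0.92×10⁻⁴ K⁻¹
Layer 1: 2.8×10⁻⁴ × 1.2 × 240 = 0.08064 m
Layer 2: 1.1 × 2.3×10⁻⁴ × 350 = 0.08855 m
Layer 3: 0.24 × 1.5×10⁻⁴ × 260 = 0.00936 m
420 × 0.92×10⁻⁴ × 0.14 = 0.0054096 m
Δh = 0.08064 + 0.08855 + 0.00936 + 0.0054096 = 0.1839596 m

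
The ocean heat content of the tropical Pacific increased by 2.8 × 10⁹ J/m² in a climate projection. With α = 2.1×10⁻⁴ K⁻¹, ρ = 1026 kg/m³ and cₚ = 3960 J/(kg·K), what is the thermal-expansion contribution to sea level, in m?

Δh ≈ 0.14 m

Δh = αQ/(ρcₚ) = 2.1×10⁻⁴ × 2.8×10⁹ / (1026 × 3960) ≈ 0.14472 m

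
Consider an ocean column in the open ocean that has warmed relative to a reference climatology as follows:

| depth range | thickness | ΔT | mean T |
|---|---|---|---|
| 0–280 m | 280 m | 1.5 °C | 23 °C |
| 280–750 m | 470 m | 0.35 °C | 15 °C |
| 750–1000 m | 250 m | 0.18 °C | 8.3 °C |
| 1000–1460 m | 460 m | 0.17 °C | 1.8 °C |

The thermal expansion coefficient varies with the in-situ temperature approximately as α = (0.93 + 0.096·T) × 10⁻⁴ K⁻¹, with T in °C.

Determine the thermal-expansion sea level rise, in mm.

187 mm of thermosteric rise

Layer 1: α = (0.93 + 0.096×23)×10⁻⁴ = 3.138×10⁻⁴ K⁻¹
Layer 2: α = (0.93 + 0.096×15)×10⁻⁴ = 2.37×10⁻⁴ K⁻¹
Layer 3: α = (0.93 + 0.096×8.3)×10⁻⁴ = 1.7268×10⁻⁴ K⁻¹
Layer 4: α = (0.93 + 0.096×1.8)×10⁻⁴ = 1.1028×10⁻⁴ K⁻¹
280 × 3.138×10⁻⁴ × 1.5 = 0.131796 m
280–750 m: 0.35 × 470 × 2.37×10⁻⁴ = 0.0389865 m
Layer 3: 250 × 0.18 × 1.7268×10⁻⁴ = 0.0077706 m
1000–1460 m: 1.1028×10⁻⁴ × 460 × 0.17 = 0.008623896 m
Δh = 0.131796 + 0.0389865 + 0.0077706 + 0.008623896 = 0.187176996 m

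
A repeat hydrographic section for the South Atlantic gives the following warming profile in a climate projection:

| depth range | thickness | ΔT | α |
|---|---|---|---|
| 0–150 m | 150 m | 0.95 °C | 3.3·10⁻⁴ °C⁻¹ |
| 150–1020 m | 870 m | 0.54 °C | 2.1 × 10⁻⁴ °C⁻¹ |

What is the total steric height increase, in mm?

about 146 mm

3.3×10⁻⁴ × 0.95 × 150 = 0.047025 m
150–1020 m: 870 × 2.1×10⁻⁴ × 0.54 = 0.098658 m
Δh = 0.047025 + 0.098658 = 0.145683 m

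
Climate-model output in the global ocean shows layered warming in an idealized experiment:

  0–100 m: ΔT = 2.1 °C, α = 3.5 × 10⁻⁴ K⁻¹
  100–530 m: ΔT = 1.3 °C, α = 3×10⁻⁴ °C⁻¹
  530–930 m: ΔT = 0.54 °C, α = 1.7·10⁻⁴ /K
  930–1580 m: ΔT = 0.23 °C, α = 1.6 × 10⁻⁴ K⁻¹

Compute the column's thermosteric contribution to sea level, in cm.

Δh ≈ 30.2 cm

0–100 m: 100 × 2.1 × 3.5×10⁻⁴ = 0.07350 m
100–530 m: 3×10⁻⁴ × 1.3 × 430 = 0.16770 m
Layer 3: 0.54 × 400 × 1.7×10⁻⁴ = 0.03672 m
930–1580 m: 1.6×10⁻⁴ × 0.23 × 650 = 0.02392 m
Δh = 0.07350 + 0.16770 + 0.03672 + 0.02392 = 0.30184 m ≈ 30.2 cm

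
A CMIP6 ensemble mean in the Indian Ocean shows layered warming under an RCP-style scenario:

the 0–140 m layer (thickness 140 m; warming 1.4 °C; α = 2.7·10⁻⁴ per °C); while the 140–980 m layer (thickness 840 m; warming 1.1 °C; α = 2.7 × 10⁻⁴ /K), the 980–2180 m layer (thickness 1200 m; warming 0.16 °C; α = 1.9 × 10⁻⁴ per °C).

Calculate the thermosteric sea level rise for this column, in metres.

Δh ≈ 0.339 m

Layer 1: 1.4 × 140 × 2.7×10⁻⁴ = 0.05292 m
Layer 2: 2.7×10⁻⁴ × 1.1 × 840 = 0.24948 m
Layer 3: 1.9×10⁻⁴ × 0.16 × 1200 = 0.03648 m
Δh = 0.05292 + 0.24948 + 0.03648 = 0.33888 m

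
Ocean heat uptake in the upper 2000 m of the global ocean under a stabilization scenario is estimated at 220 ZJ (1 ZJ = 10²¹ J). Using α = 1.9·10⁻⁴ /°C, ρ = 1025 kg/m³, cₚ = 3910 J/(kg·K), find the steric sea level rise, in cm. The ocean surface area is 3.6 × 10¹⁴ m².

about 2.90 cm

Per unit area: Q = 220×10²¹ / (3.6×10¹⁴) ≈ 6.111×10⁸ J/m²
Δh = αQ/(ρcₚ) = 1.9×10⁻⁴ × 6.111×10⁸ / (1025 × 3910) ≈ 0.028971 m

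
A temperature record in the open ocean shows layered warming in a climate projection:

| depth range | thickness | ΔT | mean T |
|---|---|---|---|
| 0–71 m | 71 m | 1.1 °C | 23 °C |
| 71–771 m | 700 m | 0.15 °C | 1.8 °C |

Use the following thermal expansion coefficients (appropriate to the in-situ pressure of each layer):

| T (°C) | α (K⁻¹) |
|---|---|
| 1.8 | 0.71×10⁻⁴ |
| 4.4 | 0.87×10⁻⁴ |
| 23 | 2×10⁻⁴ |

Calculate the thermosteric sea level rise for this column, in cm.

2.31 cm

Layer 1 at 23 °C → α = 2×10⁻⁴ K⁻¹
Layer 2 at 1.8 °C → α = 0.71×10⁻⁴ K⁻¹
0–71 m: 71 × 1.1 × 2×10⁻⁴ = 0.01562 m
0.71×10⁻⁴ × 700 × 0.15 = 0.007455 m
Δh = 0.01562 + 0.007455 = 0.023075 m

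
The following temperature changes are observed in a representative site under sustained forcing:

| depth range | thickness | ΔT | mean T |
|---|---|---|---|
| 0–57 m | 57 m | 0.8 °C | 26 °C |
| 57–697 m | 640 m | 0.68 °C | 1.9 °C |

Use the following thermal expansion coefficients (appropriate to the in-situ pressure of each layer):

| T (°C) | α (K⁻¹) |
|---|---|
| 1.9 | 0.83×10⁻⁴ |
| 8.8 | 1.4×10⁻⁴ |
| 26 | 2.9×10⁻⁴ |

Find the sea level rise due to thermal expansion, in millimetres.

about 49.3 mm

Layer 1 at 26 °C → α = 2.9×10⁻⁴ K⁻¹
Layer 2 at 1.9 °C → α = 0.83×10⁻⁴ K⁻¹
Layer 1: 57 × 0.8 × 2.9×10⁻⁴ = 0.013224 m
0.68 × 0.83×10⁻⁴ × 640 = 0.0361216 m
Δh = 0.013224 + 0.0361216 = 0.0493456 m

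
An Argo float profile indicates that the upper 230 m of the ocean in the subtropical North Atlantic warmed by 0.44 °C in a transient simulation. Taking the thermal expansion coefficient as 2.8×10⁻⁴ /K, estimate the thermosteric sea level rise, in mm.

28.3 mm

Δh = αΔT·H = 2.8×10⁻⁴ × 0.44 × 230 = 0.028336 m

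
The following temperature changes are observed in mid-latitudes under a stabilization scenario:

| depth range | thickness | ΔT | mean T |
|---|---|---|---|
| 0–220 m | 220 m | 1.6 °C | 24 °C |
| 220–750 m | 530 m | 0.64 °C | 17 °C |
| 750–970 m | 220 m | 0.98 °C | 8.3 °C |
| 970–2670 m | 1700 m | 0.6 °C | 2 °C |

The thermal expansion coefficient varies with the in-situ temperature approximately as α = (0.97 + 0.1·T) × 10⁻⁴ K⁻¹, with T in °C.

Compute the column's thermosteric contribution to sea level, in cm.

Layer 1: α = (0.97 + 0.1×24)×10⁻⁴ = 3.37×10⁻⁴ K⁻¹
Layer 2: α = (0.97 + 0.1×17)×10⁻⁴ = 2.67×10⁻⁴ K⁻¹
Layer 3: α = (0.97 + 0.1×8.3)×10⁻⁴ = 1.8×10⁻⁴ K⁻¹
Layer 4: α = (0.97 + 0.1×2)×10⁻⁴ = 1.17×10⁻⁴ K⁻¹
1.6 × 3.37×10⁻⁴ × 220 = 0.118624 m
0.64 × 530 × 2.67×10⁻⁴ = 0.0905664 m
1.8×10⁻⁴ × 0.98 × 220 = 0.038808 m
970–2670 m: 0.6 × 1.17×10⁻⁴ × 1700 = 0.11934 m
Δh = 0.118624 + 0.0905664 + 0.038808 + 0.11934 = 0.3673384 m

37 cm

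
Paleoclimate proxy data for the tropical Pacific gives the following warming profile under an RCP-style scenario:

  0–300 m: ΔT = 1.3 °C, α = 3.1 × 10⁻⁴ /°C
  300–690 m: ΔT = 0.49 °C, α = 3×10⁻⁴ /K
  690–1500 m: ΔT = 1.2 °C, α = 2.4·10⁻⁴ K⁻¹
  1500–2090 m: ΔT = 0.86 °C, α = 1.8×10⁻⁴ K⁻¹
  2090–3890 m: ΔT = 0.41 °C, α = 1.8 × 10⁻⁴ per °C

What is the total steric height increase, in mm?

636 mm of thermosteric rise

1.3 × 3.1×10⁻⁴ × 300 = 0.12090 m
Layer 2: 390 × 0.49 × 3×10⁻⁴ = 0.05733 m
690–1500 m: 810 × 1.2 × 2.4×10⁻⁴ = 0.23328 m
Layer 4: 0.86 × 590 × 1.8×10⁻⁴ = 0.091332 m
0.41 × 1.8×10⁻⁴ × 1800 = 0.13284 m
Δh = 0.12090 + 0.05733 + 0.23328 + 0.091332 + 0.13284 = 0.635682 m ≈ 636 mm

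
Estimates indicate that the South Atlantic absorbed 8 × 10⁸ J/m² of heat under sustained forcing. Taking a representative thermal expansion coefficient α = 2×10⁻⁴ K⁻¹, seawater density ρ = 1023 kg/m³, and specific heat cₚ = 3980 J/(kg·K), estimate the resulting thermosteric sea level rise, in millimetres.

39.3 mm of thermosteric rise

Δh = αQ/(ρcₚ) = 2×10⁻⁴ × 8×10⁸ / (1023 × 3980) ≈ 0.039297 m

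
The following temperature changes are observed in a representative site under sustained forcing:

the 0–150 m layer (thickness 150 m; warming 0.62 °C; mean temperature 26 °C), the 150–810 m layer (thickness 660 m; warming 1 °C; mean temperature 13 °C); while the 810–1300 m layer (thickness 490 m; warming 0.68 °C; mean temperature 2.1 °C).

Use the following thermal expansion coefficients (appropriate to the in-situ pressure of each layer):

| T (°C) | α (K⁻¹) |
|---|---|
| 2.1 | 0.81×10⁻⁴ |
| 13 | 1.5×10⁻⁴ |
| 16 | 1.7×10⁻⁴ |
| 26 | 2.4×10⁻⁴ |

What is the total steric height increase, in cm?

Layer 1 at 26 °C → α = 2.4×10⁻⁴ K⁻¹
Layer 2 at 13 °C → α = 1.5×10⁻⁴ K⁻¹
Layer 3 at 2.1 °C → α = 0.81×10⁻⁴ K⁻¹
0–150 m: 150 × 0.62 × 2.4×10⁻⁴ = 0.02232 m
150–810 m: 1 × 660 × 1.5×10⁻⁴ = 0.09900 m
0.81×10⁻⁴ × 0.68 × 490 = 0.0269892 m
Δh = 0.02232 + 0.09900 + 0.0269892 = 0.1483092 m

15 cm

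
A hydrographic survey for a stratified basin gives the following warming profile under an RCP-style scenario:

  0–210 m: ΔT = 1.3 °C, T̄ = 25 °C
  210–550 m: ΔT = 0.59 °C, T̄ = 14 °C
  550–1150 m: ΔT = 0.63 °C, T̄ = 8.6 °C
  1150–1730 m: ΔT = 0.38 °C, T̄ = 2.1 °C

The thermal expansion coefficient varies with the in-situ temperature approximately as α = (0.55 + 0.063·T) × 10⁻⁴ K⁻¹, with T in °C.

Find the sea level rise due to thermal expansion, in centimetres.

about 14.3 cm

Layer 1: α = (0.55 + 0.063×25)×10⁻⁴ = 2.125×10⁻⁴ K⁻¹
Layer 2: α = (0.55 + 0.063×14)×10⁻⁴ = 1.432×10⁻⁴ K⁻¹
Layer 3: α = (0.55 + 0.063×8.6)×10⁻⁴ = 1.0918×10⁻⁴ K⁻¹
Layer 4: α = (0.55 + 0.063×2.1)×10⁻⁴ = 0.6823×10⁻⁴ K⁻¹
0–210 m: 2.125×10⁻⁴ × 210 × 1.3 = 0.0580125 m
1.432×10⁻⁴ × 340 × 0.59 = 0.02872592 m
600 × 0.63 × 1.0918×10⁻⁴ = 0.04127004 m
1150–1730 m: 0.6823×10⁻⁴ × 580 × 0.38 = 0.015037892 m
Δh = 0.0580125 + 0.02872592 + 0.04127004 + 0.015037892 = 0.143046352 m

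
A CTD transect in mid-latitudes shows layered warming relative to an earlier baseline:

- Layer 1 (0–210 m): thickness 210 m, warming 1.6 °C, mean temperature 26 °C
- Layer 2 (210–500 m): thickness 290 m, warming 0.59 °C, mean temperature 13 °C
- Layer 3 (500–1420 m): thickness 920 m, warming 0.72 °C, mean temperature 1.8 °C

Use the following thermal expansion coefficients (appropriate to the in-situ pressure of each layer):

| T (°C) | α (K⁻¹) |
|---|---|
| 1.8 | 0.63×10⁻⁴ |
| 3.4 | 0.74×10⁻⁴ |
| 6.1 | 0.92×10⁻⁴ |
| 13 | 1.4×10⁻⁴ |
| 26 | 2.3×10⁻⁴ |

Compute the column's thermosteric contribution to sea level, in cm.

Layer 1 at 26 °C → α = 2.3×10⁻⁴ K⁻¹
Layer 2 at 13 °C → α = 1.4×10⁻⁴ K⁻¹
Layer 3 at 1.8 °C → α = 0.63×10⁻⁴ K⁻¹
0–210 m: 210 × 2.3×10⁻⁴ × 1.6 = 0.07728 m
Layer 2: 1.4×10⁻⁴ × 0.59 × 290 = 0.023954 m
500–1420 m: 0.63×10⁻⁴ × 0.72 × 920 = 0.0417312 m
Δh = 0.07728 + 0.023954 + 0.0417312 = 0.1429652 m ≈ 14.3 cm

14.3 cm of thermosteric rise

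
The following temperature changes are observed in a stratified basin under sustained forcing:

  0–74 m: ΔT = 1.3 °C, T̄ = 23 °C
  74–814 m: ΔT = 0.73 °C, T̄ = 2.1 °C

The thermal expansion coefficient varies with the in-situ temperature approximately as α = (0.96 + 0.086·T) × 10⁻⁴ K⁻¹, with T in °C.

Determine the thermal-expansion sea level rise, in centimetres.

about 9.0 cm

Layer 1: α = (0.96 + 0.086×23)×10⁻⁴ = 2.938×10⁻⁴ K⁻¹
Layer 2: α = (0.96 + 0.086×2.1)×10⁻⁴ = 1.1406×10⁻⁴ K⁻¹
Layer 1: 1.3 × 2.938×10⁻⁴ × 74 = 0.02826356 m
74–814 m: 0.73 × 1.1406×10⁻⁴ × 740 = 0.061615212 m
Δh = 0.02826356 + 0.061615212 = 0.089878772 m ≈ 9.0 cm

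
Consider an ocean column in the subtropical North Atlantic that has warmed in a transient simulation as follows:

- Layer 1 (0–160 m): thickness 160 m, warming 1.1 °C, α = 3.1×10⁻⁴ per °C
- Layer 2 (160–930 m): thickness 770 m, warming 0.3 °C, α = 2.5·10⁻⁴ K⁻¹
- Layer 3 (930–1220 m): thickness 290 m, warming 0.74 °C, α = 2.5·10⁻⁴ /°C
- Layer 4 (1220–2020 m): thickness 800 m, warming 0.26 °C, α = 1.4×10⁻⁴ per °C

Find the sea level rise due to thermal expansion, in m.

0–160 m: 160 × 1.1 × 3.1×10⁻⁴ = 0.05456 m
0.3 × 2.5×10⁻⁴ × 770 = 0.05775 m
Layer 3: 2.5×10⁻⁴ × 0.74 × 290 = 0.05365 m
1220–2020 m: 1.4×10⁻⁴ × 0.26 × 800 = 0.02912 m
Δh = 0.05456 + 0.05775 + 0.05365 + 0.02912 = 0.19508 m ≈ 0.195 m

Δh = 0.195 m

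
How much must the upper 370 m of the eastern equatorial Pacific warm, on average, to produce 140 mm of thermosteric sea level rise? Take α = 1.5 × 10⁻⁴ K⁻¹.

ΔT = Δh/(αH) = 0.14 / (1.5×10⁻⁴ × 370) ≈ 2.523 °C

ΔT ≈ 2.52 °C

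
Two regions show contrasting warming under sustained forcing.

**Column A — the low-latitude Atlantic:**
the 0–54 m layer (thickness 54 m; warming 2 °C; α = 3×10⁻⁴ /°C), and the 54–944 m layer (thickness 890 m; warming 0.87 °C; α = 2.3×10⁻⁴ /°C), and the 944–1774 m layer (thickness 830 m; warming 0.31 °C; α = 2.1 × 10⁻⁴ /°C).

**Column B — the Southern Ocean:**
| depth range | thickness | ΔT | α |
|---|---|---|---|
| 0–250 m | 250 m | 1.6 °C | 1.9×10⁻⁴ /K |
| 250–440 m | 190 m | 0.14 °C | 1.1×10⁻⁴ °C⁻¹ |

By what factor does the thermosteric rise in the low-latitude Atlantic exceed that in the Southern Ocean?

≈ 3.4×

A 0–54 m: 2 × 3×10⁻⁴ × 54 = 0.03240 m
A 2.3×10⁻⁴ × 890 × 0.87 = 0.178089 m
A 0.31 × 830 × 2.1×10⁻⁴ = 0.054033 m
A total: 0.264522 m
B 1.6 × 250 × 1.9×10⁻⁴ = 0.07600 m
B 1.1×10⁻⁴ × 0.14 × 190 = 0.002926 m
B total: 0.078926 m
Ratio: 0.264522 / 0.078926 ≈ 3.352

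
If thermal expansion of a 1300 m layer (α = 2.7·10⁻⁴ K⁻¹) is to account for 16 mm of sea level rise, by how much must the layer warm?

ΔT ≈ 0.0456 K

ΔT = Δh/(αH) = 0.016 / (2.7×10⁻⁴ × 1300) ≈ 0.04558 K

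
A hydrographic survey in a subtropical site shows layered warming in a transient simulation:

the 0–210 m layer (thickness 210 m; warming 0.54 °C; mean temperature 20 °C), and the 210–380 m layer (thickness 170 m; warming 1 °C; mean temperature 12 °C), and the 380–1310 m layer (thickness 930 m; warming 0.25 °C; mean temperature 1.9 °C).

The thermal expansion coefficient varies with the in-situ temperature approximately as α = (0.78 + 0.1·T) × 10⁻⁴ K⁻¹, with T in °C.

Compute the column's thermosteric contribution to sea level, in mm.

Layer 1: α = (0.78 + 0.1×20)×10⁻⁴ = 2.78×10⁻⁴ K⁻¹
Layer 2: α = (0.78 + 0.1×12)×10⁻⁴ = 1.98×10⁻⁴ K⁻¹
Layer 3: α = (0.78 + 0.1×1.9)×10⁻⁴ = 0.97×10⁻⁴ K⁻¹
0.54 × 2.78×10⁻⁴ × 210 = 0.0315252 m
170 × 1.98×10⁻⁴ × 1 = 0.03366 m
Layer 3: 930 × 0.97×10⁻⁴ × 0.25 = 0.0225525 m
Δh = 0.0315252 + 0.03366 + 0.0225525 = 0.0877377 m

about 88 mm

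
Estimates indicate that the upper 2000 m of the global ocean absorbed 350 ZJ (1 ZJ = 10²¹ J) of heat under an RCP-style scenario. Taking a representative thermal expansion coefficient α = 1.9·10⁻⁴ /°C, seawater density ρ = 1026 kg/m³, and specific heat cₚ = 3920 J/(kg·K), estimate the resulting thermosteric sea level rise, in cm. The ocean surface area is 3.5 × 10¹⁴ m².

Per unit area: Q = 350×10²¹ / (3.5×10¹⁴) = 1×10⁹ J/m²
Δh = αQ/(ρcₚ) = 1.9×10⁻⁴ × 1×10⁹ / (1026 × 3920) ≈ 0.047241 m

Δh = 4.72 cm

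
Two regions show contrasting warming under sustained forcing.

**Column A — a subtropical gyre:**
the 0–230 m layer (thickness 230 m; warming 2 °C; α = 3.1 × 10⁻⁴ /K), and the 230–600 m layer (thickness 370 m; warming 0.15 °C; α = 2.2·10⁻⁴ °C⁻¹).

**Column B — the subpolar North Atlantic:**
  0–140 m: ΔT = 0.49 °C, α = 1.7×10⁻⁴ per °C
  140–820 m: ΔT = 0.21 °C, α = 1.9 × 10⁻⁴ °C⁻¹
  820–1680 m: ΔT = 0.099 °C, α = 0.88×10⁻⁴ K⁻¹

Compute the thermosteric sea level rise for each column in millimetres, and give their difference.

A 0–230 m: 3.1×10⁻⁴ × 2 × 230 = 0.14260 m
A Layer 2: 0.15 × 370 × 2.2×10⁻⁴ = 0.01221 m
A total: 0.15481 m
B 1.7×10⁻⁴ × 140 × 0.49 = 0.011662 m
B 1.9×10⁻⁴ × 0.21 × 680 = 0.027132 m
B Layer 3: 0.099 × 860 × 0.88×10⁻⁴ = 0.00749232 m
B total: 0.04628632 m
Difference: 0.15481 − 0.04628632 = 0.10852368 m

Δh_A ≈ 155 mm, Δh_B ≈ 46.3 mm; difference ≈ 109 mm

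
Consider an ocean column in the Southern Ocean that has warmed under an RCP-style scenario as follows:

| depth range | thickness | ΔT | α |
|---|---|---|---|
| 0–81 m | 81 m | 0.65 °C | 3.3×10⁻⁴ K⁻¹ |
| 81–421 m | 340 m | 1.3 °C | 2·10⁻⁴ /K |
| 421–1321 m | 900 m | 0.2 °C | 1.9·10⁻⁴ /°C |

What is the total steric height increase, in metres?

Layer 1: 0.65 × 81 × 3.3×10⁻⁴ = 0.0173745 m
81–421 m: 2×10⁻⁴ × 340 × 1.3 = 0.08840 m
900 × 0.2 × 1.9×10⁻⁴ = 0.03420 m
Δh = 0.0173745 + 0.08840 + 0.03420 = 0.1399745 m ≈ 0.14 m

Δh ≈ 0.14 m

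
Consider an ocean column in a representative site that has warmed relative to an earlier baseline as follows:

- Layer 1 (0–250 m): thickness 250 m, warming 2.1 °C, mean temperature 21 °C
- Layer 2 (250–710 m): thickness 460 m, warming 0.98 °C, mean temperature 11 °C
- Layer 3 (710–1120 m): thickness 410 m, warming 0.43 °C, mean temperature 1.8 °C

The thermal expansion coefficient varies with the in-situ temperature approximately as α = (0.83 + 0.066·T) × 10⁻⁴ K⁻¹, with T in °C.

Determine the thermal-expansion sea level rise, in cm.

Layer 1: α = (0.83 + 0.066×21)×10⁻⁴ = 2.216×10⁻⁴ K⁻¹
Layer 2: α = (0.83 + 0.066×11)×10⁻⁴ = 1.556×10⁻⁴ K⁻¹
Layer 3: α = (0.83 + 0.066×1.8)×10⁻⁴ = 0.9488×10⁻⁴ K⁻¹
250 × 2.1 × 2.216×10⁻⁴ = 0.11634 m
1.556×10⁻⁴ × 460 × 0.98 = 0.07014448 m
Layer 3: 0.43 × 410 × 0.9488×10⁻⁴ = 0.016727344 m
Δh = 0.11634 + 0.07014448 + 0.016727344 = 0.203211824 m

Δh ≈ 20 cm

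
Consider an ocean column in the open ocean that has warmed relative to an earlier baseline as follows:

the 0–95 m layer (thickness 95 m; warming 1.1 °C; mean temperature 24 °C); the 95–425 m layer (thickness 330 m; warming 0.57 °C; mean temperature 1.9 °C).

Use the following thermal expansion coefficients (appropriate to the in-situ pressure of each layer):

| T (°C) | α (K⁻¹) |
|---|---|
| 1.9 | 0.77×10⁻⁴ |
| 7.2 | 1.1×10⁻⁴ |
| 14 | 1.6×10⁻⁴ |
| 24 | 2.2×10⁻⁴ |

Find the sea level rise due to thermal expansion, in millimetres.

37 mm of thermosteric rise

Layer 1 at 24 °C → α = 2.2×10⁻⁴ K⁻¹
Layer 2 at 1.9 °C → α = 0.77×10⁻⁴ K⁻¹
2.2×10⁻⁴ × 95 × 1.1 = 0.02299 m
95–425 m: 0.77×10⁻⁴ × 0.57 × 330 = 0.0144837 m
Δh = 0.02299 + 0.0144837 = 0.0374737 m ≈ 37 mm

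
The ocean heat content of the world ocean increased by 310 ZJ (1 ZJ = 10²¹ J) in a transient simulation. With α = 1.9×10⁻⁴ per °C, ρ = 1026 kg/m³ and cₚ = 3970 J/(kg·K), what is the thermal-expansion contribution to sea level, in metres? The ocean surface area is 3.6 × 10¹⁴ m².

0.040 m

Per unit area: Q = 310×10²¹ / (3.6×10¹⁴) ≈ 8.611×10⁸ J/m²
Δh = αQ/(ρcₚ) = 1.9×10⁻⁴ × 8.611×10⁸ / (1026 × 3970) ≈ 0.040167 m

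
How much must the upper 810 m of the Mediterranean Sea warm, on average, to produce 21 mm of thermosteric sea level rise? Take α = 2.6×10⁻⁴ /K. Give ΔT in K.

0.0997 K

ΔT = Δh/(αH) = 0.021 / (2.6×10⁻⁴ × 810) ≈ 0.09972 K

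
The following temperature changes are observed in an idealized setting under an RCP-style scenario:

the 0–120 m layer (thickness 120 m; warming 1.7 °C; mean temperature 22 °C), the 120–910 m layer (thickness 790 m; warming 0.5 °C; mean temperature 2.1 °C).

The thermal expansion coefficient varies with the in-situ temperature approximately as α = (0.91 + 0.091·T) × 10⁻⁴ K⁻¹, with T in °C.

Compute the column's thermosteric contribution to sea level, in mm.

Δh ≈ 103 mm

Layer 1: α = (0.91 + 0.091×22)×10⁻⁴ = 2.912×10⁻⁴ K⁻¹
Layer 2: α = (0.91 + 0.091×2.1)×10⁻⁴ = 1.1011×10⁻⁴ K⁻¹
0–120 m: 2.912×10⁻⁴ × 120 × 1.7 = 0.0594048 m
1.1011×10⁻⁴ × 790 × 0.5 = 0.04349345 m
Δh = 0.0594048 + 0.04349345 = 0.10289825 m ≈ 103 mm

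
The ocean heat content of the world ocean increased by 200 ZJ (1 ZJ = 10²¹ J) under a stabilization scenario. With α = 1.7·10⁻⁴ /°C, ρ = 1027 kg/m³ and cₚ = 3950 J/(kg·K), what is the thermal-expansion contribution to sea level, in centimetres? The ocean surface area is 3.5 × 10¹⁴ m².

Δh ≈ 2.39 cm

Per unit area: Q = 200×10²¹ / (3.5×10¹⁴) ≈ 5.714×10⁸ J/m²
Δh = αQ/(ρcₚ) = 1.7×10⁻⁴ × 5.714×10⁸ / (1027 × 3950) ≈ 0.023945 m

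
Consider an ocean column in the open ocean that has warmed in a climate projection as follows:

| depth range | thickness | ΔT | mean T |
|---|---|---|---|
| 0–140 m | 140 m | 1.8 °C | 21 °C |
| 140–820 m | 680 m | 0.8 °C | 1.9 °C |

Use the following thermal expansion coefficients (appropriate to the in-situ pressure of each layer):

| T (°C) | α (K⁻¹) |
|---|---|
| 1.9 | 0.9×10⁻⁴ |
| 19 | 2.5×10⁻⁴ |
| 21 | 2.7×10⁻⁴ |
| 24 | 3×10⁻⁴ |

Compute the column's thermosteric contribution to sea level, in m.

Layer 1 at 21 °C → α = 2.7×10⁻⁴ K⁻¹
Layer 2 at 1.9 °C → α = 0.9×10⁻⁴ K⁻¹
1.8 × 2.7×10⁻⁴ × 140 = 0.06804 m
140–820 m: 0.9×10⁻⁴ × 680 × 0.8 = 0.04896 m
Δh = 0.06804 + 0.04896 = 0.11700 m ≈ 0.117 m

Δh ≈ 0.117 m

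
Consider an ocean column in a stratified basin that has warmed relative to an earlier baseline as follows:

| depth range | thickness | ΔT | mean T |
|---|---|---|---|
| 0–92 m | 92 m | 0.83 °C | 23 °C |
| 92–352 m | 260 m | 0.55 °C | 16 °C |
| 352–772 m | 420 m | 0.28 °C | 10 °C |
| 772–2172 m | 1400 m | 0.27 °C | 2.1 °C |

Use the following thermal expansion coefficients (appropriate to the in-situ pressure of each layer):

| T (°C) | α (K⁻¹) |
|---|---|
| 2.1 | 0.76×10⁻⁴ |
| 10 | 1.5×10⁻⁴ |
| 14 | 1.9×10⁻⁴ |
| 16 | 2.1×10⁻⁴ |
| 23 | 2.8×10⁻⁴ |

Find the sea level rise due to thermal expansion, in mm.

Δh ≈ 97.8 mm

Layer 1 at 23 °C → α = 2.8×10⁻⁴ K⁻¹
Layer 2 at 16 °C → α = 2.1×10⁻⁴ K⁻¹
Layer 3 at 10 °C → α = 1.5×10⁻⁴ K⁻¹
Layer 4 at 2.1 °C → α = 0.76×10⁻⁴ K⁻¹
2.8×10⁻⁴ × 0.83 × 92 = 0.0213808 m
92–352 m: 0.55 × 260 × 2.1×10⁻⁴ = 0.03003 m
352–772 m: 0.28 × 1.5×10⁻⁴ × 420 = 0.01764 m
1400 × 0.76×10⁻⁴ × 0.27 = 0.028728 m
Δh = 0.0213808 + 0.03003 + 0.01764 + 0.028728 = 0.0977788 m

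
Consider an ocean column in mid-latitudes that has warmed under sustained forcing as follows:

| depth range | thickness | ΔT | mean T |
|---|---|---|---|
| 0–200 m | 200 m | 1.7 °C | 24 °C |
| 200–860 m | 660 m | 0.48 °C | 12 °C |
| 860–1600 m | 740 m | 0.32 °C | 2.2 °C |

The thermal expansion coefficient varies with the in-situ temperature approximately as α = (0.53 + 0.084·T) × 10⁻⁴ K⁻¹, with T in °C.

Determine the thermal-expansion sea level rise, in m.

Layer 1: α = (0.53 + 0.084×24)×10⁻⁴ = 2.546×10⁻⁴ K⁻¹
Layer 2: α = (0.53 + 0.084×12)×10⁻⁴ = 1.538×10⁻⁴ K⁻¹
Layer 3: α = (0.53 + 0.084×2.2)×10⁻⁴ = 0.7148×10⁻⁴ K⁻¹
Layer 1: 2.546×10⁻⁴ × 200 × 1.7 = 0.086564 m
200–860 m: 1.538×10⁻⁴ × 660 × 0.48 = 0.04872384 m
860–1600 m: 0.7148×10⁻⁴ × 740 × 0.32 = 0.016926464 m
Δh = 0.086564 + 0.04872384 + 0.016926464 = 0.152214304 m

about 0.152 m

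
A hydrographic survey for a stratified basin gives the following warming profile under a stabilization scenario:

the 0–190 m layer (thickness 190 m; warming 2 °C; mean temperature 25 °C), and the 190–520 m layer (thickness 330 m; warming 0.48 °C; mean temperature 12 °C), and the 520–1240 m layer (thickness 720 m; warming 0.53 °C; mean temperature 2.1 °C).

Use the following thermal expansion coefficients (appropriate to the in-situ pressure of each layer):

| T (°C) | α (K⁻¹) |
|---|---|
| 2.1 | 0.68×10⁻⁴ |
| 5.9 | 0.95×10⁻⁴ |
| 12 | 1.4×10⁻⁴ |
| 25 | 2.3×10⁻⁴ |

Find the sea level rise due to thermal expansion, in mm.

136 mm of thermosteric rise

Layer 1 at 25 °C → α = 2.3×10⁻⁴ K⁻¹
Layer 2 at 12 °C → α = 1.4×10⁻⁴ K⁻¹
Layer 3 at 2.1 °C → α = 0.68×10⁻⁴ K⁻¹
0–190 m: 2.3×10⁻⁴ × 2 × 190 = 0.08740 m
190–520 m: 0.48 × 330 × 1.4×10⁻⁴ = 0.022176 m
520–1240 m: 0.68×10⁻⁴ × 0.53 × 720 = 0.0259488 m
Δh = 0.08740 + 0.022176 + 0.0259488 = 0.1355248 m ≈ 136 mm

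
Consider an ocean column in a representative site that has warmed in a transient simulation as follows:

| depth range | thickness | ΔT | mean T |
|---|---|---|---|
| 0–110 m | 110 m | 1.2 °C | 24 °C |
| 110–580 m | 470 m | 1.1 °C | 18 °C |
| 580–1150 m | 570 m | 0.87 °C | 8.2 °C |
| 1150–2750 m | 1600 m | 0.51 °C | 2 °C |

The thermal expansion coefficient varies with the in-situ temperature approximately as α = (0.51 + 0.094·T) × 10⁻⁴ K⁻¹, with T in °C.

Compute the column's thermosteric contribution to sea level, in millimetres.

about 271 mm

Layer 1: α = (0.51 + 0.094×24)×10⁻⁴ = 2.766×10⁻⁴ K⁻¹
Layer 2: α = (0.51 + 0.094×18)×10⁻⁴ = 2.202×10⁻⁴ K⁻¹
Layer 3: α = (0.51 + 0.094×8.2)×10⁻⁴ = 1.2808×10⁻⁴ K⁻¹
Layer 4: α = (0.51 + 0.094×2)×10⁻⁴ = 0.698×10⁻⁴ K⁻¹
Layer 1: 1.2 × 110 × 2.766×10⁻⁴ = 0.0365112 m
Layer 2: 2.202×10⁻⁴ × 470 × 1.1 = 0.1138434 m
0.87 × 570 × 1.2808×10⁻⁴ = 0.063514872 m
1150–2750 m: 0.698×10⁻⁴ × 0.51 × 1600 = 0.0569568 m
Δh = 0.0365112 + 0.1138434 + 0.063514872 + 0.0569568 = 0.270826272 m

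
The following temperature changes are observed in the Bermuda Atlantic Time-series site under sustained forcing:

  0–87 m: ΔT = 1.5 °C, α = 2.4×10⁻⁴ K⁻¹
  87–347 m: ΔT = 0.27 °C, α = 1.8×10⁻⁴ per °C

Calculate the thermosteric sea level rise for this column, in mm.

about 44 mm

0–87 m: 87 × 2.4×10⁻⁴ × 1.5 = 0.03132 m
87–347 m: 0.27 × 260 × 1.8×10⁻⁴ = 0.012636 m
Δh = 0.03132 + 0.012636 = 0.043956 m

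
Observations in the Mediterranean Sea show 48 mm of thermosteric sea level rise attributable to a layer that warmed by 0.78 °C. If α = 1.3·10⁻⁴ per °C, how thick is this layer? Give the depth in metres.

H = Δh/(αΔT) = 0.048 / (1.3×10⁻⁴ × 0.78) ≈ 473.4 m

about 473 m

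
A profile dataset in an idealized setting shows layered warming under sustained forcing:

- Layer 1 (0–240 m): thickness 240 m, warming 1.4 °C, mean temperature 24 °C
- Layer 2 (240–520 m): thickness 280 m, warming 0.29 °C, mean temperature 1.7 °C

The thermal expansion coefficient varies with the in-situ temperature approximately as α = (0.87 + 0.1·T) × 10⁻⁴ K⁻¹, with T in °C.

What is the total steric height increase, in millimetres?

118 mm

Layer 1: α = (0.87 + 0.1×24)×10⁻⁴ = 3.27×10⁻⁴ K⁻¹
Layer 2: α = (0.87 + 0.1×1.7)×10⁻⁴ = 1.04×10⁻⁴ K⁻¹
3.27×10⁻⁴ × 240 × 1.4 = 0.109872 m
Layer 2: 1.04×10⁻⁴ × 280 × 0.29 = 0.0084448 m
Δh = 0.109872 + 0.0084448 = 0.1183168 m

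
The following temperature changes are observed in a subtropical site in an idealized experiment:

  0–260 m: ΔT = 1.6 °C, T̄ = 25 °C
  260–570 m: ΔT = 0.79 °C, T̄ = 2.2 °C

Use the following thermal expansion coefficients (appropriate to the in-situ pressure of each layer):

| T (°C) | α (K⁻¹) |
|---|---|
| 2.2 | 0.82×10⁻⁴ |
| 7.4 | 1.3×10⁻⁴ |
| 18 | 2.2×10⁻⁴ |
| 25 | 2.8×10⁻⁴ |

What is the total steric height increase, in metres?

about 0.137 m

Layer 1 at 25 °C → α = 2.8×10⁻⁴ K⁻¹
Layer 2 at 2.2 °C → α = 0.82×10⁻⁴ K⁻¹
1.6 × 260 × 2.8×10⁻⁴ = 0.11648 m
260–570 m: 310 × 0.79 × 0.82×10⁻⁴ = 0.0200818 m
Δh = 0.11648 + 0.0200818 = 0.1365618 m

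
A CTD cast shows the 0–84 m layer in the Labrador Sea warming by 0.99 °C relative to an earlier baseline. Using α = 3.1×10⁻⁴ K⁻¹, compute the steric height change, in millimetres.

about 25.8 mm

Δh = αΔT·H = 3.1×10⁻⁴ × 0.99 × 84 = 0.0257796 m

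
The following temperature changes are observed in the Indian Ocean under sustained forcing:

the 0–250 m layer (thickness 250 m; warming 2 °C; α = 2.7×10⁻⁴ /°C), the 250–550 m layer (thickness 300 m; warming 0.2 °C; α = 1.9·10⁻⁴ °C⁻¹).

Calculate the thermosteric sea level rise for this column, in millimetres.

2.7×10⁻⁴ × 2 × 250 = 0.13500 m
Layer 2: 1.9×10⁻⁴ × 300 × 0.2 = 0.01140 m
Δh = 0.13500 + 0.01140 = 0.14640 m ≈ 146 mm

146 mm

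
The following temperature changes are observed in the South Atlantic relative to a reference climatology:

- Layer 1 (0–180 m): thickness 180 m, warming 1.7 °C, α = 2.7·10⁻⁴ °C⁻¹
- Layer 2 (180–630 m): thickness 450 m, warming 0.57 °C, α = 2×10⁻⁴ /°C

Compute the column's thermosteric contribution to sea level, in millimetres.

Δh = 130 mm

0–180 m: 1.7 × 180 × 2.7×10⁻⁴ = 0.08262 m
Layer 2: 2×10⁻⁴ × 450 × 0.57 = 0.05130 m
Δh = 0.08262 + 0.05130 = 0.13392 m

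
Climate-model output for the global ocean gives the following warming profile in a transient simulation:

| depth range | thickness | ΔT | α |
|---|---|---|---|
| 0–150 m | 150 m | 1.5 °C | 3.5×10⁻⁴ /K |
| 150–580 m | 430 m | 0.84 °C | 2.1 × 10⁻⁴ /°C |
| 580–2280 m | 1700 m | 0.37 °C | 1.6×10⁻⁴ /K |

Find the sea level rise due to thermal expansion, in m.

1.5 × 150 × 3.5×10⁻⁴ = 0.07875 m
150–580 m: 0.84 × 2.1×10⁻⁴ × 430 = 0.075852 m
580–2280 m: 0.37 × 1700 × 1.6×10⁻⁴ = 0.10064 m
Δh = 0.07875 + 0.075852 + 0.10064 = 0.255242 m

0.255 m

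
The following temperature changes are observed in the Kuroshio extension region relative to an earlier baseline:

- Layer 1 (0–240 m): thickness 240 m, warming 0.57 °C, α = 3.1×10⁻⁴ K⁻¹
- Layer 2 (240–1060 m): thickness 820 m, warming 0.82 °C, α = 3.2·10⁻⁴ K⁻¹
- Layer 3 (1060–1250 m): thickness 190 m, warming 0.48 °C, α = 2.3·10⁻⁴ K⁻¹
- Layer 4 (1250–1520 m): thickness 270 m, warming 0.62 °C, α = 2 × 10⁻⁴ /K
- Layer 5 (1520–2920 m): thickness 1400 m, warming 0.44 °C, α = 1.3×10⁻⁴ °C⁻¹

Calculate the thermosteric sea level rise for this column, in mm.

0.57 × 3.1×10⁻⁴ × 240 = 0.042408 m
3.2×10⁻⁴ × 0.82 × 820 = 0.215168 m
1060–1250 m: 2.3×10⁻⁴ × 190 × 0.48 = 0.020976 m
270 × 0.62 × 2×10⁻⁴ = 0.03348 m
1400 × 1.3×10⁻⁴ × 0.44 = 0.08008 m
Δh = 0.042408 + 0.215168 + 0.020976 + 0.03348 + 0.08008 = 0.392112 m

Δh = 390 mm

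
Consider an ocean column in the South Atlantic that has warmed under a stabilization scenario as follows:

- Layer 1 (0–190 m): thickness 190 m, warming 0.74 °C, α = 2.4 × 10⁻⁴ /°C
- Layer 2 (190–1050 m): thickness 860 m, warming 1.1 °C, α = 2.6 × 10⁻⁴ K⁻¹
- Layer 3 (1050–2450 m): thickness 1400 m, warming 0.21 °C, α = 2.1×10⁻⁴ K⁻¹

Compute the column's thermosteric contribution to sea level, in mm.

341 mm

190 × 2.4×10⁻⁴ × 0.74 = 0.033744 m
Layer 2: 1.1 × 860 × 2.6×10⁻⁴ = 0.24596 m
2.1×10⁻⁴ × 0.21 × 1400 = 0.06174 m
Δh = 0.033744 + 0.24596 + 0.06174 = 0.341444 m ≈ 341 mm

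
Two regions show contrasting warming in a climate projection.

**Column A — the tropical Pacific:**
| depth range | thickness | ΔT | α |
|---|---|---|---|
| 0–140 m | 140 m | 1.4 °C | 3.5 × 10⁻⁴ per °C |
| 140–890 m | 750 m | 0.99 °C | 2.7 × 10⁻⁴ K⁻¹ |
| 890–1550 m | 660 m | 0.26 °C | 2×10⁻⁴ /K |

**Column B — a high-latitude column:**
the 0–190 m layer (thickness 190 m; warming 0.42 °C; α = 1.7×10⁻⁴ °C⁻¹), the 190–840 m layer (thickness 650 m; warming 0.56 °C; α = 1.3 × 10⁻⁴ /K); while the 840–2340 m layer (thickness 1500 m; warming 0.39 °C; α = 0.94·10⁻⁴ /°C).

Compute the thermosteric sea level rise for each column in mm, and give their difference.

A: 300 mm; B: 120 mm; difference 190 mm

A 140 × 1.4 × 3.5×10⁻⁴ = 0.06860 m
A Layer 2: 750 × 0.99 × 2.7×10⁻⁴ = 0.200475 m
A 0.26 × 2×10⁻⁴ × 660 = 0.03432 m
A total: 0.303395 m
B 1.7×10⁻⁴ × 0.42 × 190 = 0.013566 m
B Layer 2: 650 × 0.56 × 1.3×10⁻⁴ = 0.04732 m
B Layer 3: 0.94×10⁻⁴ × 0.39 × 1500 = 0.05499 m
B total: 0.115876 m
Difference: 0.303395 − 0.115876 = 0.187519 m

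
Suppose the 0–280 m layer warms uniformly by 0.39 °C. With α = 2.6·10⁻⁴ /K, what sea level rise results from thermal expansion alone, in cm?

Δh = αΔT·H = 2.6×10⁻⁴ × 0.39 × 280 = 0.028392 m

2.84 cm of thermosteric rise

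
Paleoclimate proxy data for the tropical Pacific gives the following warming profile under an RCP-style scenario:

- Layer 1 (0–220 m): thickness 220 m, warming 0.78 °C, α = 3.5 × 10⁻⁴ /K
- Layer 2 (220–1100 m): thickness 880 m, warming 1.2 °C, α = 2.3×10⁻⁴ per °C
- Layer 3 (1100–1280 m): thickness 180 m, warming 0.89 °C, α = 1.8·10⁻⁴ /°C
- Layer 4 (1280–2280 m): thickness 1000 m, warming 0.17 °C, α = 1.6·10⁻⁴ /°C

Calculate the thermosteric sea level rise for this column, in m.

Layer 1: 0.78 × 220 × 3.5×10⁻⁴ = 0.06006 m
2.3×10⁻⁴ × 880 × 1.2 = 0.24288 m
180 × 0.89 × 1.8×10⁻⁴ = 0.028836 m
1000 × 0.17 × 1.6×10⁻⁴ = 0.02720 m
Δh = 0.06006 + 0.24288 + 0.028836 + 0.02720 = 0.358976 m ≈ 0.359 m

0.359 m of thermosteric rise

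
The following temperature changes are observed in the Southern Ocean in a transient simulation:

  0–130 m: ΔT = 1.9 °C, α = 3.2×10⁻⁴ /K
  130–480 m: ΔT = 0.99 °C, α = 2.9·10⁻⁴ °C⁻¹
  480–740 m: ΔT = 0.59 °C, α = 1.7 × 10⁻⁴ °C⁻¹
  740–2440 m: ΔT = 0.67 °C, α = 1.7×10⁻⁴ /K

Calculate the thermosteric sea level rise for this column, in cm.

0–130 m: 3.2×10⁻⁴ × 130 × 1.9 = 0.07904 m
130–480 m: 0.99 × 2.9×10⁻⁴ × 350 = 0.100485 m
Layer 3: 260 × 0.59 × 1.7×10⁻⁴ = 0.026078 m
Layer 4: 1.7×10⁻⁴ × 1700 × 0.67 = 0.19363 m
Δh = 0.07904 + 0.100485 + 0.026078 + 0.19363 = 0.399233 m ≈ 39.9 cm

Δh = 39.9 cm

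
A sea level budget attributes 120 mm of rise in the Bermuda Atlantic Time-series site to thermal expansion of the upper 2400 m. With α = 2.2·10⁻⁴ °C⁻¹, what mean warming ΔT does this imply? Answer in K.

about 0.227 K

ΔT = Δh/(αH) = 0.12 / (2.2×10⁻⁴ × 2400) ≈ 0.2273 K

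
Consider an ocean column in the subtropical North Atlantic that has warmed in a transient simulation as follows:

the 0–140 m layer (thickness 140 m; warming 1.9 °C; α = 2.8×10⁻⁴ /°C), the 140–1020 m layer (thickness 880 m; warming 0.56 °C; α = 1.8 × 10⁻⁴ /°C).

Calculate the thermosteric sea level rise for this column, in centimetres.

0–140 m: 2.8×10⁻⁴ × 140 × 1.9 = 0.07448 m
140–1020 m: 880 × 0.56 × 1.8×10⁻⁴ = 0.088704 m
Δh = 0.07448 + 0.088704 = 0.163184 m ≈ 16 cm

Δh ≈ 16 cm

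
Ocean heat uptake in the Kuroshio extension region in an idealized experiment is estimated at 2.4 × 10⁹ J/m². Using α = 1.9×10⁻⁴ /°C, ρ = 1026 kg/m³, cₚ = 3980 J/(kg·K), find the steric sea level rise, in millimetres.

Δh = αQ/(ρcₚ) = 1.9×10⁻⁴ × 2.4×10⁹ / (1026 × 3980) ≈ 0.11167 m

Δh ≈ 112 mm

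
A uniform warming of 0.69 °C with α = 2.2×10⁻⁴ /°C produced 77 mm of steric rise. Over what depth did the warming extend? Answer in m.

H = Δh/(αΔT) = 0.077 / (2.2×10⁻⁴ × 0.69) ≈ 507.2 m

about 507 m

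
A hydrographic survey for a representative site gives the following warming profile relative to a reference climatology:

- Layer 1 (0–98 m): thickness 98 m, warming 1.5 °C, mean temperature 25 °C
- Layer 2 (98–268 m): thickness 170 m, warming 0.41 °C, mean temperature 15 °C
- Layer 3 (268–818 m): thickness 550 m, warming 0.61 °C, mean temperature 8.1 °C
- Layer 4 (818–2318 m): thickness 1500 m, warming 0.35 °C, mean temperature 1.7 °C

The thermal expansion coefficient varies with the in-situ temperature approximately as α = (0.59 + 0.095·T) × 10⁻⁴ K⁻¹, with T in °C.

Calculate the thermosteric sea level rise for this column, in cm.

Layer 1: α = (0.59 + 0.095×25)×10⁻⁴ = 2.965×10⁻⁴ K⁻¹
Layer 2: α = (0.59 + 0.095×15)×10⁻⁴ = 2.015×10⁻⁴ K⁻¹
Layer 3: α = (0.59 + 0.095×8.1)×10⁻⁴ = 1.3595×10⁻⁴ K⁻¹
Layer 4: α = (0.59 + 0.095×1.7)×10⁻⁴ = 0.7515×10⁻⁴ K⁻¹
Layer 1: 1.5 × 98 × 2.965×10⁻⁴ = 0.0435855 m
2.015×10⁻⁴ × 0.41 × 170 = 0.01404455 m
268–818 m: 550 × 1.3595×10⁻⁴ × 0.61 = 0.045611225 m
Layer 4: 1500 × 0.7515×10⁻⁴ × 0.35 = 0.03945375 m
Δh = 0.0435855 + 0.01404455 + 0.045611225 + 0.03945375 = 0.142695025 m

Δh ≈ 14.3 cm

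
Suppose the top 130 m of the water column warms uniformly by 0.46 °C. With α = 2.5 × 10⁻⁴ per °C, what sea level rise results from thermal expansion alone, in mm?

Δh = 15 mm

Δh = αΔT·H = 2.5×10⁻⁴ × 0.46 × 130 = 0.01495 m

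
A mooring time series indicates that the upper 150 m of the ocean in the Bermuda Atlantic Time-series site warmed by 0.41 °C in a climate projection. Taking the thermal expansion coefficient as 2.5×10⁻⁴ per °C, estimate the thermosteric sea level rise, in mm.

Δh ≈ 15.4 mm

Δh = αΔT·H = 2.5×10⁻⁴ × 0.41 × 150 = 0.015375 m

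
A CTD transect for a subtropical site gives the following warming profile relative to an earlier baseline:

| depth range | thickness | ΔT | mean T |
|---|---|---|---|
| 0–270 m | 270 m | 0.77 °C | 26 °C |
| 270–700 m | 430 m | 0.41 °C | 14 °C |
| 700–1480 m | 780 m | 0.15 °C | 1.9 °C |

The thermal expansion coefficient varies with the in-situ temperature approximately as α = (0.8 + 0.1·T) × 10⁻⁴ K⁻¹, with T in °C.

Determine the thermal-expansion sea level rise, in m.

Δh = 0.121 m

Layer 1: α = (0.8 + 0.1×26)×10⁻⁴ = 3.4×10⁻⁴ K⁻¹
Layer 2: α = (0.8 + 0.1×14)×10⁻⁴ = 2.2×10⁻⁴ K⁻¹
Layer 3: α = (0.8 + 0.1×1.9)×10⁻⁴ = 0.99×10⁻⁴ K⁻¹
0–270 m: 0.77 × 3.4×10⁻⁴ × 270 = 0.070686 m
2.2×10⁻⁴ × 0.41 × 430 = 0.038786 m
0.99×10⁻⁴ × 0.15 × 780 = 0.011583 m
Δh = 0.070686 + 0.038786 + 0.011583 = 0.121055 m ≈ 0.121 m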